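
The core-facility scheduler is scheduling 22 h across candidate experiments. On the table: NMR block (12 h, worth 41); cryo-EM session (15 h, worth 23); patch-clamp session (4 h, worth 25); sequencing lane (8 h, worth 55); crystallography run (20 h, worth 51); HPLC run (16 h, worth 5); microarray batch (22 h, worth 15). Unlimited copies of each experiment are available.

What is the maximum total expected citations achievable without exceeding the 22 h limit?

By expected citations per h: sequencing lane 6.88, patch-clamp session 6.25, NMR block 3.42, crystallography run 2.55 lead.
Taking patch-clamp session + 2×sequencing lane: 20 h used, 135 in expected citations.
The spare 2 h is too small for any remaining experiment, and no exchange beats 135.

135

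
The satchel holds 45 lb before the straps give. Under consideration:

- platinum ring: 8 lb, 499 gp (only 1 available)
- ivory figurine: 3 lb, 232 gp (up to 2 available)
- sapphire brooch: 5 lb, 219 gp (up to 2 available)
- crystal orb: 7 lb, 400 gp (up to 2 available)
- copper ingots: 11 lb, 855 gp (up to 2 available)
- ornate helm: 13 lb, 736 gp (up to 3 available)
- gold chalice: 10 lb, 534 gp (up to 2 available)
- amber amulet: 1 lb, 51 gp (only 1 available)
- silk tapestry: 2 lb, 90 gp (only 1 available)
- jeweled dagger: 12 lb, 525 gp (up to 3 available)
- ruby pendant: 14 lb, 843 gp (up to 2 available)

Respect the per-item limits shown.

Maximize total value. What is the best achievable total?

Filling by ratio: platinum ring + 2×ivory figurine + crystal orb + 2×copper ingots + amber amulet for 3124, with 1 lb left unused.
The 1 lb tied up in amber amulet is better spent on silk tapestry — total rises to 3163 (45 lb).
Nothing else within 45 lb beats 3163.

3163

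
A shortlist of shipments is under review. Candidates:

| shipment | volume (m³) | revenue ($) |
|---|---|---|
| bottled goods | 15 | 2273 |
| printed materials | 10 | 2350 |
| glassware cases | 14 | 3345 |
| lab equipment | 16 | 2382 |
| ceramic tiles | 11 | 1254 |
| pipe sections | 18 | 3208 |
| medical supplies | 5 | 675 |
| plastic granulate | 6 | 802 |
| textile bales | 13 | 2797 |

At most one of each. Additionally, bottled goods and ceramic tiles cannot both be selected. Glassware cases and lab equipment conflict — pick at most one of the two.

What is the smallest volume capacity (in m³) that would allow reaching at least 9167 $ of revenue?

42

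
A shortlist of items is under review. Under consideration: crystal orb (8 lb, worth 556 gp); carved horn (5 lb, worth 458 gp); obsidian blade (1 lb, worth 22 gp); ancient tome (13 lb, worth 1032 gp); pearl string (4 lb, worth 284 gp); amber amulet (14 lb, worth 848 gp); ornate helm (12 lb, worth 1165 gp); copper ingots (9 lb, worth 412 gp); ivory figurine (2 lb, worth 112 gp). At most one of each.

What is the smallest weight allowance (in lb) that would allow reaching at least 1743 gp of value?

20

Look for the lowest-weight combination reaching 1743.
carved horn + obsidian blade + ornate helm + ivory figurine: 1757 value at 20 lb.
Below 20 lb the best achievable stays under 1743.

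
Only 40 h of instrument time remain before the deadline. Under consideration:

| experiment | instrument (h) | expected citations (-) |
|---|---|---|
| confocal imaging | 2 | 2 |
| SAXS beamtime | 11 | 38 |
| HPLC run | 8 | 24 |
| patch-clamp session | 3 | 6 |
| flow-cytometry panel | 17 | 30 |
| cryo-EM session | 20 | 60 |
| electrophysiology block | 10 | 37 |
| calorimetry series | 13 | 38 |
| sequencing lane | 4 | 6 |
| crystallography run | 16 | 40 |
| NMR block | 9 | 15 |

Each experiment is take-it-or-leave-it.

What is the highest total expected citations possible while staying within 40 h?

The ratio heuristic lands on confocal imaging + SAXS beamtime + HPLC run + patch-clamp session + electrophysiology block + sequencing lane (113) but leaves 2 h idle.
Replace SAXS beamtime and patch-clamp session and sequencing lane with cryo-EM session: the trade gains 10 net, giving 123 at 40 h.
Nothing else within 40 h beats 123.

123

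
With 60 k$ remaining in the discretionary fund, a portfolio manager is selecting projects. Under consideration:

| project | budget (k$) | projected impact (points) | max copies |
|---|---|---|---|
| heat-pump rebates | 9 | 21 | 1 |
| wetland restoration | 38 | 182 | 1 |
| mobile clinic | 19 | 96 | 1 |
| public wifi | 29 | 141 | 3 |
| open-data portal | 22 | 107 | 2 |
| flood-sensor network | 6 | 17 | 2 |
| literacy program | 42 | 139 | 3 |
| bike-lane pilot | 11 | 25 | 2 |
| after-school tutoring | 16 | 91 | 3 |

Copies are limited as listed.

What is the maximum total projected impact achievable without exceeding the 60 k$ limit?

Best packing: 2×flood-sensor network + 3×after-school tutoring — 60 k$, 307 total.

307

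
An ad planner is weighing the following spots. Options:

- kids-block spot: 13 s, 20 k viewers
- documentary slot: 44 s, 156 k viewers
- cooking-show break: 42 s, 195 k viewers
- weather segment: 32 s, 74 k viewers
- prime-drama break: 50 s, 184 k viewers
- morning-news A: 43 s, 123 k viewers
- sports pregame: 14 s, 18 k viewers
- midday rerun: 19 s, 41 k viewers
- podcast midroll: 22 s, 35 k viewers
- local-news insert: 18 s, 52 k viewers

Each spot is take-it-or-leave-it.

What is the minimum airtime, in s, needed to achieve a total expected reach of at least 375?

92

Need the lightest bundle worth ≥ 375.
cooking-show break + prime-drama break reaches 379 using 92 s.
Any bundle with less than 92 s falls short of 375.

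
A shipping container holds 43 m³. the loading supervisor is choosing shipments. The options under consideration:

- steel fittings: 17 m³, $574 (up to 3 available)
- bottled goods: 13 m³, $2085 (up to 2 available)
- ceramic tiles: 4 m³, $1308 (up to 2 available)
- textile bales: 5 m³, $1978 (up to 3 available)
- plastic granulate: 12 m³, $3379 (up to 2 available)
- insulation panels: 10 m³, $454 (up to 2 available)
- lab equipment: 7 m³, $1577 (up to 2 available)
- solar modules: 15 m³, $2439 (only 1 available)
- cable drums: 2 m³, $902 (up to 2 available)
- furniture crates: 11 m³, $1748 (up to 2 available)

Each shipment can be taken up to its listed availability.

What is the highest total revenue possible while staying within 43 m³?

By revenue per m³: cable drums 451.00, textile bales 395.60, ceramic tiles 327.00, plastic granulate 281.58 lead.
Greedy by ratio would take 2×ceramic tiles + 3×textile bales + plastic granulate + 2×cable drums: 39 m³ used, total 13733.
The 8 m³ tied up in 2×ceramic tiles is better spent on plastic granulate — total rises to 14496 (43 m³).
Nothing else within 43 m³ beats 14496.

14496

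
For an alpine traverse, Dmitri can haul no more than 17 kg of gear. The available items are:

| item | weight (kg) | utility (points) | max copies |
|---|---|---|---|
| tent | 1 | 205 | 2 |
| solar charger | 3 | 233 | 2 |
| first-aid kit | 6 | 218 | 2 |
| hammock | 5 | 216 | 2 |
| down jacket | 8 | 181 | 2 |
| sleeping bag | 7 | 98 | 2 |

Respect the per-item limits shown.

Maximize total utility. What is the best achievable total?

1103

The ratio heuristic lands on 2×tent + 2×solar charger + hammock (1092) but leaves 4 kg idle.
Dropping tent frees 1 kg; slotting in hammock (5 kg) lifts the total to 1103 at 17 kg.
Every other selection either busts 17 kg or exceeds an availability limit or fails to beat 1103.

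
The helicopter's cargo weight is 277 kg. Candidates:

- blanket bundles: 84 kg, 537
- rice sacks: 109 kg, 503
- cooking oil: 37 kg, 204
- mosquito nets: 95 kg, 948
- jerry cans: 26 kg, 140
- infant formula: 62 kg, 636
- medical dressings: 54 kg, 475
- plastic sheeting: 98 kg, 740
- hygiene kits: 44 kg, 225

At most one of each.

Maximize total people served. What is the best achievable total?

Density check — infant formula 10.26, mosquito nets 9.98, medical dressings 8.80 are the best per kg.
Cooking oil + mosquito nets + jerry cans + infant formula + medical dressings uses 274 of the 277 kg and totals 2403.
The closest alternative, mosquito nets + infant formula + plastic sheeting, reaches only 2324.

2403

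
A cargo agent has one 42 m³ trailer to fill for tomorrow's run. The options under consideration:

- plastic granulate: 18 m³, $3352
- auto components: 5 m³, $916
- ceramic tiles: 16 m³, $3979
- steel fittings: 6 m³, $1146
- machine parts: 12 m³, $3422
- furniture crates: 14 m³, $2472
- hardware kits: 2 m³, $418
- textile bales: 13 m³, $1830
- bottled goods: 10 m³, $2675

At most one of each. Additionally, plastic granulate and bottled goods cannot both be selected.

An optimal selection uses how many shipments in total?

4

Best achievable revenue is 10494.
For example ceramic tiles + machine parts + hardware kits + bottled goods achieves it, using 40 m³.
Every optimal selection uses 4 shipments.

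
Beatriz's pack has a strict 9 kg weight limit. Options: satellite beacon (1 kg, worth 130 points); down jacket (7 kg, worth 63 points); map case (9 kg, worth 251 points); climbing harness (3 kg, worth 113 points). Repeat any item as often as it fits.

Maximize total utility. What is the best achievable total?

1170

Density check — satellite beacon 130.00, climbing harness 37.67, map case 27.89 are the best per kg.
Taking 9×satellite beacon: 9 kg used, 1170 in utility.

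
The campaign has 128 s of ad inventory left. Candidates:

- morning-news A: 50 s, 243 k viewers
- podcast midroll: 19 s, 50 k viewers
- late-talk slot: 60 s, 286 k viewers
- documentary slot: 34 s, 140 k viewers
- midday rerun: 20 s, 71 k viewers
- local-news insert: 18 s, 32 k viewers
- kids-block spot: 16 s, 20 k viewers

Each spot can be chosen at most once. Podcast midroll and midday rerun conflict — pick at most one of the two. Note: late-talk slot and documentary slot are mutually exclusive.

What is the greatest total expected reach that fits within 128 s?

561

The ratio ordering already packs tightly: morning-news A + late-talk slot + local-news insert, 128 s, 561.
That's the maximum — no feasible swap from here does better than 561.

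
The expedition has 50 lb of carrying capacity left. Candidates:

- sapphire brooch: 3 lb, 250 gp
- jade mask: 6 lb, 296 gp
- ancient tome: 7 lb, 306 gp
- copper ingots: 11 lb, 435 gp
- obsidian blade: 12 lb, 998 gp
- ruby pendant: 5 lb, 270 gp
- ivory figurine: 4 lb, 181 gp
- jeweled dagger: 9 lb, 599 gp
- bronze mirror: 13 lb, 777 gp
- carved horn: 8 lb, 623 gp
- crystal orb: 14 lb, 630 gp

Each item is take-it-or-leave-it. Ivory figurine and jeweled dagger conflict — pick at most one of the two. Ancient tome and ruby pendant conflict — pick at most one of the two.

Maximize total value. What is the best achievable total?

3517

By value per lb: sapphire brooch 83.33, obsidian blade 83.17, carved horn 77.88, jeweled dagger 66.56 lead.
Best packing: sapphire brooch + obsidian blade + ruby pendant + jeweled dagger + bronze mirror + carved horn — 50 lb, 3517 total.
Nothing else feasible within 50 lb beats 3517.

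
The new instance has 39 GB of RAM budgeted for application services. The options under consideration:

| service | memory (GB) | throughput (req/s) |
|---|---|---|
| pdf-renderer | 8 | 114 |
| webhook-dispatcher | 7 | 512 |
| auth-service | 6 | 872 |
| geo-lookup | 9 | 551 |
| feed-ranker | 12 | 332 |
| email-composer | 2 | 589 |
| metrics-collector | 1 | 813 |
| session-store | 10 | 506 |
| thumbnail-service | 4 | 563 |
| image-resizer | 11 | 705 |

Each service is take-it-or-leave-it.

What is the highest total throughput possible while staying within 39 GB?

4406

Taking the top-ratio services first gives pdf-renderer + webhook-dispatcher + auth-service + email-composer + metrics-collector + thumbnail-service + image-resizer for 4168 (39 GB).
Replace pdf-renderer and image-resizer with geo-lookup + session-store: the trade gains 238 net, giving 4406 at 39 GB.
That's the maximum — no swap from here does better than 4406.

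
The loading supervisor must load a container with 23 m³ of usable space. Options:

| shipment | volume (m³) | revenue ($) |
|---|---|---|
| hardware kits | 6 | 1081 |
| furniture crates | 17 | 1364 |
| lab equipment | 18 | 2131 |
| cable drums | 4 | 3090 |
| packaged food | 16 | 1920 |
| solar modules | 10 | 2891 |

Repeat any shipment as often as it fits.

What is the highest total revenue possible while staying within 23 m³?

The ratio ordering already packs tightly: 5×cable drums, 20 m³, 15450.

15450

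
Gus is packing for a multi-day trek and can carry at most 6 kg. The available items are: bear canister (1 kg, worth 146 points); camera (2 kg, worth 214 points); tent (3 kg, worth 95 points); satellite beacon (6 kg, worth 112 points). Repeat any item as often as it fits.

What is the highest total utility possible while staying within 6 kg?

876

Taking 6×bear canister: 6 kg used, 876 in utility.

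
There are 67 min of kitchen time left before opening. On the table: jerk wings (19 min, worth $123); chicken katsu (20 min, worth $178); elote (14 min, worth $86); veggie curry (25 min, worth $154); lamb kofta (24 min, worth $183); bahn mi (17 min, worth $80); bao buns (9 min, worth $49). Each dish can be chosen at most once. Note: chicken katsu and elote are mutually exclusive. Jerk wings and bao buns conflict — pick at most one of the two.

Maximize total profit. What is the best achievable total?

484

By profit per min: chicken katsu 8.90, lamb kofta 7.62, jerk wings 6.47, veggie curry 6.16 lead.
Best packing: jerk wings + chicken katsu + lamb kofta — 63 min, 484 total.
Every other selection either busts 67 min or breaks a pairing rule or fails to beat 484.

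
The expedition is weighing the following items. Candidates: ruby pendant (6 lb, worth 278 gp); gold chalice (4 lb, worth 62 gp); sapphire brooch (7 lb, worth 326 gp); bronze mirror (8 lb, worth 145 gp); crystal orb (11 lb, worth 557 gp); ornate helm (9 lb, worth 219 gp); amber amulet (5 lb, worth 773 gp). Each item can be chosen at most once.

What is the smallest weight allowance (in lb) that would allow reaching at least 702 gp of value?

5

Look for the lowest-weight combination reaching 702.
amber amulet: 773 value at 5 lb.
Below 5 lb the best achievable stays under 702.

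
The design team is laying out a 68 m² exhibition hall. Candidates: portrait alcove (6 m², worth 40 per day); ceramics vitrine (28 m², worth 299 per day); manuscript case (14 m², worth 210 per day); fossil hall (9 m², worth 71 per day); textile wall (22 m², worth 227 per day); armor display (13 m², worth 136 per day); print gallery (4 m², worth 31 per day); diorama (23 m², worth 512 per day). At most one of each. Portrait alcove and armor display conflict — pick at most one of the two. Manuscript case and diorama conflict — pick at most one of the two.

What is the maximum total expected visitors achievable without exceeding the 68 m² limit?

Best packing: ceramics vitrine + armor display + print gallery + diorama — 68 m², 978 total.

978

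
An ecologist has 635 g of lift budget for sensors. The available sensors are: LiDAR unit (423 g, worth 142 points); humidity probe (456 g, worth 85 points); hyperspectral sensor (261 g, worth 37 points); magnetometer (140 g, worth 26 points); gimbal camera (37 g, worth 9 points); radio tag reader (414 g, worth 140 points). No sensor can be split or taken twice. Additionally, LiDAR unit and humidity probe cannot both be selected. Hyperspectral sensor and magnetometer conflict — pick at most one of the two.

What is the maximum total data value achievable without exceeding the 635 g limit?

By data value per g: radio tag reader 0.34, LiDAR unit 0.34, gimbal camera 0.24 lead.
The ratio heuristic lands on magnetometer + gimbal camera + radio tag reader (175) but leaves 44 g idle.
Replace radio tag reader with LiDAR unit: the trade gains 2 net, giving 177 at 600 g.

177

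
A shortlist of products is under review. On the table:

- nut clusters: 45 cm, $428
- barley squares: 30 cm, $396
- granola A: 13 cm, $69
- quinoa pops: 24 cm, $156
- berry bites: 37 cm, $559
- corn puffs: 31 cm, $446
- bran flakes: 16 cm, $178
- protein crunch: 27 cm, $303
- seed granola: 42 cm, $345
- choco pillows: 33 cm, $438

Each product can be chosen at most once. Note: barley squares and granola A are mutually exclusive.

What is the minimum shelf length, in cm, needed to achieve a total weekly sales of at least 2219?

174

Need the lightest bundle worth ≥ 2219.
barley squares + berry bites + corn puffs + bran flakes + protein crunch + choco pillows: 2320 weekly sales at 174 cm.
No combination under 174 cm hits 2219.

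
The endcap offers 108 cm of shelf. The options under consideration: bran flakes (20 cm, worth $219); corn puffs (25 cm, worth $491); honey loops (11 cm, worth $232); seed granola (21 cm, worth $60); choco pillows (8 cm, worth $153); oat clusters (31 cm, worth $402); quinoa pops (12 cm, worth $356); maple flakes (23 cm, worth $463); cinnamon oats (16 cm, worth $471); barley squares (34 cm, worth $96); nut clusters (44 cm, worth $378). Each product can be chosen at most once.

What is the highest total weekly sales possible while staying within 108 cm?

By weekly sales per cm: quinoa pops 29.67, cinnamon oats 29.44, honey loops 21.09 lead.
Taking the top-ratio products first gives corn puffs + honey loops + choco pillows + quinoa pops + maple flakes + cinnamon oats for 2166 (95 cm).
The 8 cm tied up in choco pillows is better spent on bran flakes — total rises to 2232 (107 cm).
Runner-up corn puffs + oat clusters + quinoa pops + maple flakes + cinnamon oats tops out at 2183.

2232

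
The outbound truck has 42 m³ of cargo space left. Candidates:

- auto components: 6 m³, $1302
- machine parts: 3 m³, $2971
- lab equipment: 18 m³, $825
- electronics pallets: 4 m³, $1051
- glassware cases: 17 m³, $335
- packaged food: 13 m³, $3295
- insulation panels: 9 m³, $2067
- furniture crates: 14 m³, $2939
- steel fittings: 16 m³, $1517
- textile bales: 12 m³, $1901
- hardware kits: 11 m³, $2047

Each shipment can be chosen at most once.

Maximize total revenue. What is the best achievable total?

Greedy by ratio would take auto components + machine parts + electronics pallets + packaged food + insulation panels: 35 m³ used, total 10686.
Dropping electronics pallets frees 4 m³; slotting in hardware kits (11 m³) lifts the total to 11682 at 42 m³.
Next best is auto components + machine parts + electronics pallets + packaged food + furniture crates at 11558 (40 m³) — short by 124.

11682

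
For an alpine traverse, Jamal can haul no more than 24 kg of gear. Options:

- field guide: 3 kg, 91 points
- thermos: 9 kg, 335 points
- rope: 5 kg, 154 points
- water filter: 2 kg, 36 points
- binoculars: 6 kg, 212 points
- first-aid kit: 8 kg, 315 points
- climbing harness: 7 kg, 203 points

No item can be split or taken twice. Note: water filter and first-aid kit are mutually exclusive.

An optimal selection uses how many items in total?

3

Optimal total is 862.
For example thermos + binoculars + first-aid kit achieves it, using 23 kg.
Any selection reaching 862 contains exactly 3 items.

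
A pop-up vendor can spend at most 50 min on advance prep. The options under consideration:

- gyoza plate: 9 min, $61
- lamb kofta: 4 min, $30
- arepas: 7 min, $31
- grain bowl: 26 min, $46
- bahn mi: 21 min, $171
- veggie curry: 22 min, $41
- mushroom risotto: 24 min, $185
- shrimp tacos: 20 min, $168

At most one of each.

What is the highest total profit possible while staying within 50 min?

400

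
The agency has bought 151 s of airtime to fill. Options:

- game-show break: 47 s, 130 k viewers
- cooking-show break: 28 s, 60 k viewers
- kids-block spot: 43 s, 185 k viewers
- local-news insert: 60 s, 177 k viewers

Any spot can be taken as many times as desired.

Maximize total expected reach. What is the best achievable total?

Best packing: 3×kids-block spot — 129 s, 555 total.
The spare 22 s is too small for any remaining spot, and no exchange beats 555.

555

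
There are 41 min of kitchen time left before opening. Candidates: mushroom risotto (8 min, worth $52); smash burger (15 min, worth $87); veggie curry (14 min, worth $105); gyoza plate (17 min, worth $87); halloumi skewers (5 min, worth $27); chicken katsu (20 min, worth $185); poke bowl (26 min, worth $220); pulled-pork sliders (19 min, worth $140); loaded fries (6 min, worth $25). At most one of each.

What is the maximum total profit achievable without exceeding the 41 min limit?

Taking the top-ratio dishes first gives veggie curry + halloumi skewers + chicken katsu for 317 (39 min).
The 25 min tied up in halloumi skewers and chicken katsu is better spent on poke bowl — total rises to 325 (40 min).

325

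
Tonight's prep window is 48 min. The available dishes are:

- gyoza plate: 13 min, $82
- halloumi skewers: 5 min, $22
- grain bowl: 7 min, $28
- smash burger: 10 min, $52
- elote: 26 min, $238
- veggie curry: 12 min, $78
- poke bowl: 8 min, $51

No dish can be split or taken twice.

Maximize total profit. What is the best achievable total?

371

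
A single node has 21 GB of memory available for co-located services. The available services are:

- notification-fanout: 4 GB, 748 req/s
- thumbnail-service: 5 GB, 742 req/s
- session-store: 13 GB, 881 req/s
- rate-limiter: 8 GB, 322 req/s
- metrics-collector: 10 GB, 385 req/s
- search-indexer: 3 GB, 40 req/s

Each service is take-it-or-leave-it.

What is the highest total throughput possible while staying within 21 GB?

1875

Ranking by ratio (throughput/GB): notification-fanout 187.00, thumbnail-service 148.40, session-store 67.77, rate-limiter 40.25.
Filling by ratio: notification-fanout + thumbnail-service + rate-limiter + search-indexer for 1852, with 1 GB left unused.
Replace rate-limiter and search-indexer with metrics-collector: the trade gains 23 net, giving 1875 at 19 GB.
The closest alternative, notification-fanout + thumbnail-service + rate-limiter + search-indexer, reaches only 1852.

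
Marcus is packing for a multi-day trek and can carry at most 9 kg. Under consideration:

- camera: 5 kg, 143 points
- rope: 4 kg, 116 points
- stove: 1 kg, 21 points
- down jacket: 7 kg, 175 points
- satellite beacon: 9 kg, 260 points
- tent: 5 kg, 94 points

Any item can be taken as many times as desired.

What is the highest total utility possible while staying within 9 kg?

260

Taking the top-ratio items first gives 2×rope + stove for 253 (9 kg).
Replace 2×rope and stove with satellite beacon: the trade gains 7 net, giving 260 at 9 kg.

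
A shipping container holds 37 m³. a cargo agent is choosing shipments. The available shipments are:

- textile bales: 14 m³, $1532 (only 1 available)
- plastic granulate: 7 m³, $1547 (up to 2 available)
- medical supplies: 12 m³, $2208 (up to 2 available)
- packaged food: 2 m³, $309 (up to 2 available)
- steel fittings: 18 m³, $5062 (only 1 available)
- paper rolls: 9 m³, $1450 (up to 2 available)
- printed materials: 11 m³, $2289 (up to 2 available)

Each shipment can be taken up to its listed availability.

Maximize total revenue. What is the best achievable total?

Greedy by ratio would take 2×plastic granulate + 2×packaged food + steel fittings: 36 m³ used, total 8774.
The 11 m³ tied up in plastic granulate and 2×packaged food is better spent on printed materials — total rises to 8898 (36 m³).
Every other selection either busts 37 m³ or exceeds an availability limit or fails to beat 8898.

8898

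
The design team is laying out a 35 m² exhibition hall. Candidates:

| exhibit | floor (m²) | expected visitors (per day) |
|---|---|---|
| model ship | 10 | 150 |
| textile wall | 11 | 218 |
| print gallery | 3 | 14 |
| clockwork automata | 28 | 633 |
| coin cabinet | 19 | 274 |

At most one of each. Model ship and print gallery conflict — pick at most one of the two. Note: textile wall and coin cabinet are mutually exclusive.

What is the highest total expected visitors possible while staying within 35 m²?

By expected visitors per m²: clockwork automata 22.61, textile wall 19.82, model ship 15.00 lead.
Taking print gallery + clockwork automata: 31 m² used, 647 in expected visitors.
Runner-up clockwork automata tops out at 633.

647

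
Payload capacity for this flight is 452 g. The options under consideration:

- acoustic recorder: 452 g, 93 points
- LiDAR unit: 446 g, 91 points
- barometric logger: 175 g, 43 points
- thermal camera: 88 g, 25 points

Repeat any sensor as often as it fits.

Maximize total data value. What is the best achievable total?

Taking 5×thermal camera: 440 g used, 125 in data value.
The spare 12 g is too small for any remaining sensor, and no exchange beats 125.

125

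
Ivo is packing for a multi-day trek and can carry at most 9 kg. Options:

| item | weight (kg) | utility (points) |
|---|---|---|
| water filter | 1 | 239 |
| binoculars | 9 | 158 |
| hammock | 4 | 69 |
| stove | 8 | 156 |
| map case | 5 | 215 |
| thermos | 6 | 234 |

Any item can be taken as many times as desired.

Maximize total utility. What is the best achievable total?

2151

Density check — water filter 239.00, map case 43.00, thermos 39.00, stove 19.50 are the best per kg.
Taking 9×water filter: 9 kg used, 2151 in utility.
No other feasible combination exceeds 2151.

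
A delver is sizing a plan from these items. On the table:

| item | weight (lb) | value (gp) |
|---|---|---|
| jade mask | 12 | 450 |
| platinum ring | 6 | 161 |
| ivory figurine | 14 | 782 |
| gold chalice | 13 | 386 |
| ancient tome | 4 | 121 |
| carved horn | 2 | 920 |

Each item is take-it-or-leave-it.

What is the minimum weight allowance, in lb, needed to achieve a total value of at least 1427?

Minimise lb subject to total value ≥ 1427.
ivory figurine + carved horn: 1702 value at 16 lb.
Below 16 lb the best achievable stays under 1427.

16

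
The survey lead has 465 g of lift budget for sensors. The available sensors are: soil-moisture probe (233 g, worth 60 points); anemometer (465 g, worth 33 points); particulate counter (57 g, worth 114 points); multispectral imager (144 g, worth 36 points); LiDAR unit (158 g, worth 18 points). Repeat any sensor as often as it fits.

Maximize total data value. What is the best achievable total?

912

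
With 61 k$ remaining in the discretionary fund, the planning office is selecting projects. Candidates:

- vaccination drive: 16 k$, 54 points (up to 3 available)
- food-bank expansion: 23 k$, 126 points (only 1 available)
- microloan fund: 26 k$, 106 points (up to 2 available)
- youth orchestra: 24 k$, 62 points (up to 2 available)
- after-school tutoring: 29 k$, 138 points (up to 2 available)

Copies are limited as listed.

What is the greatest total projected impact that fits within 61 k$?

276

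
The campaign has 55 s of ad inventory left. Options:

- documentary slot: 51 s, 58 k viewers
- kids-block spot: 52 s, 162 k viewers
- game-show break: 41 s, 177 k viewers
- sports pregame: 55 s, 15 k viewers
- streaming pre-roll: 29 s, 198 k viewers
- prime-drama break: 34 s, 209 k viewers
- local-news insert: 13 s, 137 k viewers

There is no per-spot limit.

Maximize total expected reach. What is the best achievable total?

548

Density check — local-news insert 10.54, streaming pre-roll 6.83, prime-drama break 6.15, game-show break 4.32 are the best per s.
The ratio ordering already packs tightly: 4×local-news insert, 52 s, 548.
The spare 3 s is too small for any remaining spot, and no exchange beats 548.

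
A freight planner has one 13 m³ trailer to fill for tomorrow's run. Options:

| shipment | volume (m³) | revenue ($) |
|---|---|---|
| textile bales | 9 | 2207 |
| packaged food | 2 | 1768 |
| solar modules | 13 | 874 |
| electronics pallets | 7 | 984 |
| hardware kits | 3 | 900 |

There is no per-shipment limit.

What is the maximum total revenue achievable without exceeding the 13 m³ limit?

10608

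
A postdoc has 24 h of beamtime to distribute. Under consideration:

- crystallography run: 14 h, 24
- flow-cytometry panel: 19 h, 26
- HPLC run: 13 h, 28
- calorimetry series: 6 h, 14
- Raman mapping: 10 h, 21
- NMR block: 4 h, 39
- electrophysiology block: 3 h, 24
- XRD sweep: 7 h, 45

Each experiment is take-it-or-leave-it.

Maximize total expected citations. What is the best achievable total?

Greedy by ratio would take calorimetry series + NMR block + electrophysiology block + XRD sweep: 20 h used, total 122.
The 6 h tied up in calorimetry series is better spent on Raman mapping — total rises to 129 (24 h).
Next best is calorimetry series + NMR block + electrophysiology block + XRD sweep at 122 (20 h) — short by 7.

129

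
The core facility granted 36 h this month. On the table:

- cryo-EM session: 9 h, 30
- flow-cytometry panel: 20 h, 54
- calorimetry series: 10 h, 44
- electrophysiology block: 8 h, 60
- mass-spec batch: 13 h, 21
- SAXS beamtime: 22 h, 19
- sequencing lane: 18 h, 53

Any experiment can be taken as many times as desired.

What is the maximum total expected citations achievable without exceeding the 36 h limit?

240

The ratio ordering already packs tightly: 4×electrophysiology block, 32 h, 240.
That's the maximum — no swap from here does better than 240.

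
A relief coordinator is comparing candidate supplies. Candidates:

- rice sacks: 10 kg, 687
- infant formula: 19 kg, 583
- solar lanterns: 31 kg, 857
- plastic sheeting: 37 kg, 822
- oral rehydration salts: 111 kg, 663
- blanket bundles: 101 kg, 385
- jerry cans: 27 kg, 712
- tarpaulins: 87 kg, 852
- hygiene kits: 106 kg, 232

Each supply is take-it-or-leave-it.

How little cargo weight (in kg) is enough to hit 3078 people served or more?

105

Minimise kg subject to total people served ≥ 3078.
Taking rice sacks + solar lanterns + plastic sheeting + jerry cans gives 3078 (≥ 3078) for 105 kg.
Below 105 kg the best achievable stays under 3078.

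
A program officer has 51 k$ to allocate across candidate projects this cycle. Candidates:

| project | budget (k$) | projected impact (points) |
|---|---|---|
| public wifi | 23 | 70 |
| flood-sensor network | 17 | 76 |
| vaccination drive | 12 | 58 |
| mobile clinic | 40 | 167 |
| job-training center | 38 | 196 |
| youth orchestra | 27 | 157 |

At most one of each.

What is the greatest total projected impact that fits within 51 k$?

Filling by ratio: vaccination drive + youth orchestra for 215, with 12 k$ left unused.
Dropping youth orchestra frees 27 k$; slotting in job-training center (38 k$) lifts the total to 254 at 50 k$.
No other feasible combination exceeds 254.

254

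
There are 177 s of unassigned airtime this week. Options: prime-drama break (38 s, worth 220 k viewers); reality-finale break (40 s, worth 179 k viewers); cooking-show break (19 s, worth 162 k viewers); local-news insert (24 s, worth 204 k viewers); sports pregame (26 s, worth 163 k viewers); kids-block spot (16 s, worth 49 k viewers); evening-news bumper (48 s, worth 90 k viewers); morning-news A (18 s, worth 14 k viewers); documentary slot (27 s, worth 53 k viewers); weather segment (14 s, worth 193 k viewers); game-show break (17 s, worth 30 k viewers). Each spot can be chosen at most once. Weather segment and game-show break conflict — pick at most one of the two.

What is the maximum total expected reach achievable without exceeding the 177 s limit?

1170

Prime-drama break + reality-finale break + cooking-show break + local-news insert + sports pregame + kids-block spot + weather segment uses 177 of the 177 s and totals 1170.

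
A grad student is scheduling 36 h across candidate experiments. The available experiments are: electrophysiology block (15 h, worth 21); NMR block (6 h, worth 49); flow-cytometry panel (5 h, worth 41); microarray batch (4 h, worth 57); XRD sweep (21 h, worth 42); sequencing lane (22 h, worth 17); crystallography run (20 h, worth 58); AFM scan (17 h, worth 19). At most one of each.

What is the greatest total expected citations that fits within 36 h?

Ranking by ratio (expected citations/h): microarray batch 14.25, flow-cytometry panel 8.20, NMR block 8.17.
Taking NMR block + flow-cytometry panel + microarray batch + crystallography run: 35 h used, 205 in expected citations.
That's the maximum — no swap from here does better than 205.

205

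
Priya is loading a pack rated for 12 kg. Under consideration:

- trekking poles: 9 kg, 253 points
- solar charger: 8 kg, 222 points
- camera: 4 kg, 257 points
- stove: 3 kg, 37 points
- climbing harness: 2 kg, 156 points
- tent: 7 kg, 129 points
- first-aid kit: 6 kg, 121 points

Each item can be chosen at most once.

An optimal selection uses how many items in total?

3

Optimal total is 534.
For example camera + climbing harness + first-aid kit achieves it, using 12 kg.
All optima have 3 items.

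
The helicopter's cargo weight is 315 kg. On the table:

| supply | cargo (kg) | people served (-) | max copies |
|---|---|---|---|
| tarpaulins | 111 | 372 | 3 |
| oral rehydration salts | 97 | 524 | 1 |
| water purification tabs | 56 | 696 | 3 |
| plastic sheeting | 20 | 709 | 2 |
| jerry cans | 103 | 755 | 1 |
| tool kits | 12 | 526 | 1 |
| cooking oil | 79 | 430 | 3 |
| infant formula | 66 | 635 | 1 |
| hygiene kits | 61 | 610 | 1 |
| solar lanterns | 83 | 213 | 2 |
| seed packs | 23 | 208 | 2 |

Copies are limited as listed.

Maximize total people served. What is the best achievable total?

4875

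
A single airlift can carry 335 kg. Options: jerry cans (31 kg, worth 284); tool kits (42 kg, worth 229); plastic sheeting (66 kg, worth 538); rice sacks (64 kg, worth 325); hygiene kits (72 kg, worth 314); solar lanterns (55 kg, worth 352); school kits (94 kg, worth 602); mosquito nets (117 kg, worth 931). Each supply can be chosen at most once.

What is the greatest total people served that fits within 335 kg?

The ratio heuristic lands on jerry cans + plastic sheeting + school kits + mosquito nets (2355) but leaves 27 kg idle.
Dropping school kits frees 94 kg; slotting in rice sacks + solar lanterns (119 kg) lifts the total to 2430 at 333 kg.
The closest alternative, plastic sheeting + solar lanterns + school kits + mosquito nets, reaches only 2423.

2430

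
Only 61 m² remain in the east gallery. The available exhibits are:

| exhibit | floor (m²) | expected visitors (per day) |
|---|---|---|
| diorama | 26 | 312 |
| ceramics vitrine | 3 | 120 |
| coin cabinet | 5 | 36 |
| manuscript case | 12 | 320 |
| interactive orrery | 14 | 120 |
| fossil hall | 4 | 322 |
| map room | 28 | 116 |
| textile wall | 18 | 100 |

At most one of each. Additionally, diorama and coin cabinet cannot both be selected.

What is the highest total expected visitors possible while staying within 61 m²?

Best packing: diorama + ceramics vitrine + manuscript case + interactive orrery + fossil hall — 59 m², 1194 total.

1194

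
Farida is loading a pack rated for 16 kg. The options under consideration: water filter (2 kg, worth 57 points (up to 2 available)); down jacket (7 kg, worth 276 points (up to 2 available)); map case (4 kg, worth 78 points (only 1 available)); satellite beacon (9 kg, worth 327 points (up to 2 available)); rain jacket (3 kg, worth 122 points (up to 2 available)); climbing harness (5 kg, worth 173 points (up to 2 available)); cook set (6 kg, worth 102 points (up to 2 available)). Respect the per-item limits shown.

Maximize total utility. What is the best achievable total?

Ranking by ratio (utility/kg): rain jacket 40.67, down jacket 39.43, satellite beacon 36.33.
Taking the top-ratio items first gives water filter + down jacket + 2×rain jacket for 577 (15 kg).
The 6 kg tied up in 2×rain jacket is better spent on down jacket — total rises to 609 (16 kg).

609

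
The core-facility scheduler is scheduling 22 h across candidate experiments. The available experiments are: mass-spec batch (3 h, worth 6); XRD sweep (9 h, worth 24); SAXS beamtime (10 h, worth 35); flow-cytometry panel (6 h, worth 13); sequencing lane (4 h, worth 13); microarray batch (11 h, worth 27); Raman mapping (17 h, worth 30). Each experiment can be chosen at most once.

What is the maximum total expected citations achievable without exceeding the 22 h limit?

65

Greedy by ratio would take SAXS beamtime + flow-cytometry panel + sequencing lane: 20 h used, total 61.
Dropping flow-cytometry panel and sequencing lane frees 10 h; slotting in mass-spec batch + XRD sweep (12 h) lifts the total to 65 at 22 h.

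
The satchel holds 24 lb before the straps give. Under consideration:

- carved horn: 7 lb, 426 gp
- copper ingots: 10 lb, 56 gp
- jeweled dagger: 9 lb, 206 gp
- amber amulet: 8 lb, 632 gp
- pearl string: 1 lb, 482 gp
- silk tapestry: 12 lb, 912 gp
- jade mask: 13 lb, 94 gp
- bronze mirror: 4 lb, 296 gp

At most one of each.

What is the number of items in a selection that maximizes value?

4

Best achievable value is 2116.
For example carved horn + pearl string + silk tapestry + bronze mirror achieves it, using 24 lb.
Any selection reaching 2116 contains exactly 4 items.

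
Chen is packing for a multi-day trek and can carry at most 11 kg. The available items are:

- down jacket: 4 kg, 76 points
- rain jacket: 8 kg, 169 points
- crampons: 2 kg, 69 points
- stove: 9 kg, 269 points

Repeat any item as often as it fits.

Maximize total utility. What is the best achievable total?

345

Best packing: 5×crampons — 10 kg, 345 total.
Nothing else within 11 kg beats 345.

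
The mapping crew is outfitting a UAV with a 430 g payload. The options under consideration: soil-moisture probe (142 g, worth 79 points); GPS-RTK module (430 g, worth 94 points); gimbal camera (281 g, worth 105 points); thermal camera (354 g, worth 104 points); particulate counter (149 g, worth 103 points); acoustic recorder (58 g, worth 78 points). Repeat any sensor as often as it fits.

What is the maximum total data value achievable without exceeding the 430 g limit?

546

Density check — acoustic recorder 1.34, particulate counter 0.69, soil-moisture probe 0.56 are the best per g.
7×acoustic recorder uses 406 of the 430 g and totals 546.
Every other selection either busts 430 g or fails to beat 546.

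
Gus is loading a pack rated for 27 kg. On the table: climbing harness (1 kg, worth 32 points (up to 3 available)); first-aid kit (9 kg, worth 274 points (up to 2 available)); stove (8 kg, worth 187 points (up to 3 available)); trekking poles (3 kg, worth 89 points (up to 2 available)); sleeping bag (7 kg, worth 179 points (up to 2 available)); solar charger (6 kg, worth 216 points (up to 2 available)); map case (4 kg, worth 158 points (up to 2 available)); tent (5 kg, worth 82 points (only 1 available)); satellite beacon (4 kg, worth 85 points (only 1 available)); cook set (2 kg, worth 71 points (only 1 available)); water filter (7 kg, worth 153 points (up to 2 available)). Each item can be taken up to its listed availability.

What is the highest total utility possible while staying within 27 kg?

972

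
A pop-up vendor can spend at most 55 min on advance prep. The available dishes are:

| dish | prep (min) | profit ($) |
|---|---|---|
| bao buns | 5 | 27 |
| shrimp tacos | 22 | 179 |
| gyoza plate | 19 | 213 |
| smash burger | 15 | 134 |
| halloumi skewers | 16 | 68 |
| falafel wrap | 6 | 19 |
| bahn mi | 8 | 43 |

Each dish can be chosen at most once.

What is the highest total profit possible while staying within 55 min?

462

Density check — gyoza plate 11.21, smash burger 8.93, shrimp tacos 8.14, bao buns 5.40 are the best per min.
Filling by ratio: bao buns + gyoza plate + smash burger + falafel wrap + bahn mi for 436, with 2 min left unused.
Replace smash burger and falafel wrap with shrimp tacos: the trade gains 26 net, giving 462 at 54 min.
Next best is shrimp tacos + gyoza plate + falafel wrap + bahn mi at 454 (55 min) — short by 8.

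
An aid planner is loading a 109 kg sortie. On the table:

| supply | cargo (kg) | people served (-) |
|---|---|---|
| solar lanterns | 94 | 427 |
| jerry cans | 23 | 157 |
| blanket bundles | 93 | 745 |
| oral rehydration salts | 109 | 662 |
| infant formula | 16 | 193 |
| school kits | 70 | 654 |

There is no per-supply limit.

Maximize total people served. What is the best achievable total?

1158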